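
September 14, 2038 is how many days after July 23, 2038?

53

Jul 23, 2038 → Aug 23, 2038: 31 days (July has 31).
Aug 23, 2038 → Sep 14, 2038: 22 days.
Total: 53 days.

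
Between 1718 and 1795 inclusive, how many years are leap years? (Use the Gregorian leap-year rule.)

19

Multiples of 4 in [1718,1795]: 19.
Of those, multiples of 100: 0 (not leap unless ÷400).
Multiples of 400: 0.
Leap years = 19 − 0 + 0 = 19.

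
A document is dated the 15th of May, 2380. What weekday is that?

Doomsday rule: the anchor day for the 2300s is Wednesday. For year 80: 80÷12 = 6 r 8, and 8÷4 = 2, so 6+8+2 = 16.
Wednesday + 16 ≡ Friday — that's 2380's doomsday.
In May the doomsday date is May 9.
May 15 is 6 days after May 9; 6 mod 7 = 6, so Friday + 6 = Thursday.

Thursday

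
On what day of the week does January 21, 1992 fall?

Doomsday rule: the anchor day for the 1900s is Wednesday. For year 92: 92÷12 = 7 r 8, and 8÷4 = 2, so 7+8+2 = 17.
Wednesday + 17 ≡ Saturday — that's 1992's doomsday.
In January the doomsday date is Jan 4 (1992 is a leap year (divisible by 4)).
Jan 21 is 17 days after Jan 4; 17 mod 7 = 3, so Saturday + 3 = Tuesday.

Tuesday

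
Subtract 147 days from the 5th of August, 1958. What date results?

March 11, 1958

−5 → Jul 31, 1958 (end of Jul, 31 days; 142 left).
−31 → Jun 30, 1958 (end of Jun, 30 days; 111 left).
−30 → May 31, 1958 (end of May, 31 days; 81 left).
−31 → Apr 30, 1958 (end of Apr, 30 days; 50 left).
−30 → Mar 31, 1958 (end of Mar, 31 days; 20 left).
−20 → Mar 11, 1958.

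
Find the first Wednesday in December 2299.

December 6, 2299

December 1, 2299 is a Friday.
The first Wednesday is therefore December 6 (5 days later).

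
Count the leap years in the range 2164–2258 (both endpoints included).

23

Multiples of 4 in [2164,2258]: 24.
Of those, multiples of 100: 1 (not leap unless ÷400).
Multiples of 400: 0.
Leap years = 24 − 1 + 0 = 23.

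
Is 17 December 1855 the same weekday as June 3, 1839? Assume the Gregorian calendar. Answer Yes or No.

Yes

From Jun 3, 1839 to Dec 17, 1855 is 6041 days.
6041 mod 7 = 0, so they are the same weekday.
(Jun 3, 1839 is a Monday; Dec 17, 1855 is a Monday.)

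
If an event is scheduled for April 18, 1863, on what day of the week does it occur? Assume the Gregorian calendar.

Saturday

Doomsday rule: the anchor day for the 1800s is Friday. For year 63: 63÷12 = 5 r 3, and 3÷4 = 0, so 5+3+0 = 8.
Friday + 8 ≡ Saturday — that's 1863's doomsday.
In April the doomsday date is Apr 4.
Apr 18 is 14 days after Apr 4; 14 mod 7 = 0, so Saturday + 0 = Saturday.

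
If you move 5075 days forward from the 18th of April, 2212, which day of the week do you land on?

Saturday

First find the weekday of Apr 18, 2212. Doomsday rule: the anchor day for the 2200s is Friday. For year 12: 12÷12 = 1 r 0, and 0÷4 = 0, so 1+0+0 = 1.
Friday + 1 ≡ Saturday — that's 2212's doomsday.
In April the doomsday date is Apr 4.
Apr 18 is 14 days after Apr 4; 14 mod 7 = 0, so Saturday + 0 = Saturday.
5075 mod 7 = 0, so 5075 days after a Saturday is Saturday + 0 = Saturday.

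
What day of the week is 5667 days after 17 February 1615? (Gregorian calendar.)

Saturday

First find the weekday of Feb 17, 1615. Doomsday rule: the anchor day for the 1600s is Tuesday. For year 15: 15÷12 = 1 r 3, and 3÷4 = 0, so 1+3+0 = 4.
Tuesday + 4 ≡ Saturday — that's 1615's doomsday.
In February the doomsday date is Feb 28 (1615 is not a leap year).
Feb 17 is 11 days before Feb 28; 11 mod 7 = 4, so Saturday − 4 = Tuesday.
5667 mod 7 = 4, so 5667 days after a Tuesday is Tuesday + 4 = Saturday.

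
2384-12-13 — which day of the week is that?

Thursday

Doomsday rule: the anchor day for the 2300s is Wednesday. For year 84: 84÷12 = 7 r 0, and 0÷4 = 0, so 7+0+0 = 7.
Wednesday + 7 ≡ Wednesday — that's 2384's doomsday.
In December the doomsday date is Dec 12.
Dec 13 is 1 day after Dec 12; 1 mod 7 = 1, so Wednesday + 1 = Thursday.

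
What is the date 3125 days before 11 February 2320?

July 23, 2311

−365 (one year) → Feb 11, 2319 (2760 left).
−365 (one year) → Feb 11, 2318 (2395 left).
−365 (one year) → Feb 11, 2317 (2030 left).
−366 (one year; includes Feb 29, 2316) → Feb 11, 2316 (1664 left).
−365 (one year) → Feb 11, 2315 (1299 left).
−365 (one year) → Feb 11, 2314 (934 left).
−365 (one year) → Feb 11, 2313 (569 left).
−366 (one year; includes Feb 29, 2312) → Feb 11, 2312 (203 left).
−11 → Jan 31, 2312 (end of Jan, 31 days; 192 left).
−31 → Dec 31, 2311 (end of Dec, 31 days; 161 left).
−31 → Nov 30, 2311 (end of Nov, 30 days; 130 left).
−30 → Oct 31, 2311 (end of Oct, 31 days; 100 left).
−31 → Sep 30, 2311 (end of Sep, 30 days; 69 left).
−30 → Aug 31, 2311 (end of Aug, 31 days; 39 left).
−31 → Jul 31, 2311 (end of Jul, 31 days; 8 left).
−8 → Jul 23, 2311.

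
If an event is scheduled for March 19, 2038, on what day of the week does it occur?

Doomsday rule: the anchor day for the 2000s is Tuesday. For year 38: 38÷12 = 3 r 2, and 2÷4 = 0, so 3+2+0 = 5.
Tuesday + 5 ≡ Sunday — that's 2038's doomsday.
In March the doomsday date is Mar 14.
Mar 19 is 5 days after Mar 14; 5 mod 7 = 5, so Sunday + 5 = Friday.

Friday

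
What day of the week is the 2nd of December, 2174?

Friday

January 1, 2174 is a Saturday.
Jan 1, 2174 → Feb 1, 2174: 31 days (January has 31).
Feb 1, 2174 → Mar 1, 2174: 28 days (February has 28).
Mar 1, 2174 → Apr 1, 2174: 31 days (March has 31).
Apr 1, 2174 → May 1, 2174: 30 days (April has 30).
May 1, 2174 → Jun 1, 2174: 31 days (May has 31).
Jun 1, 2174 → Jul 1, 2174: 30 days (June has 30).
Jul 1, 2174 → Aug 1, 2174: 31 days (July has 31).
Aug 1, 2174 → Sep 1, 2174: 31 days (August has 31).
Sep 1, 2174 → Oct 1, 2174: 30 days (September has 30).
Oct 1, 2174 → Nov 1, 2174: 31 days (October has 31).
Nov 1, 2174 → Dec 1, 2174: 30 days (November has 30).
Dec 1, 2174 → Dec 2, 2174: 1 days.
Total: 335 days.
335 mod 7 = 6, so Saturday + 6 = Friday.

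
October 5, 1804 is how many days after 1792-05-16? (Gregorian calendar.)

4524

May 16, 1792 → May 16, 1793: 365 days.
May 16, 1793 → May 16, 1794: 365 days.
May 16, 1794 → May 16, 1795: 365 days.
May 16, 1795 → May 16, 1796: 366 days (Feb 29, 1796 is in that span).
May 16, 1796 → May 16, 1797: 365 days.
May 16, 1797 → May 16, 1798: 365 days.
May 16, 1798 → May 16, 1799: 365 days.
May 16, 1799 → May 16, 1800: 365 days.
May 16, 1800 → May 16, 1801: 365 days.
May 16, 1801 → May 16, 1802: 365 days.
May 16, 1802 → May 16, 1803: 365 days.
May 16, 1803 → May 16, 1804: 366 days (Feb 29, 1804 is in that span).
May 16, 1804 → Jun 16, 1804: 31 days (May has 31).
Jun 16, 1804 → Jul 16, 1804: 30 days (June has 30).
Jul 16, 1804 → Aug 16, 1804: 31 days (July has 31).
Aug 16, 1804 → Sep 16, 1804: 31 days (August has 31).
Sep 16, 1804 → Oct 5, 1804: 19 days.
Total: 4524 days.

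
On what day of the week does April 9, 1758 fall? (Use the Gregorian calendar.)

Doomsday rule: the anchor day for the 1700s is Sunday. For year 58: 58÷12 = 4 r 10, and 10÷4 = 2, so 4+10+2 = 16.
Sunday + 16 ≡ Tuesday — that's 1758's doomsday.
In April the doomsday date is Apr 4.
Apr 9 is 5 days after Apr 4; 5 mod 7 = 5, so Tuesday + 5 = Sunday.

Sunday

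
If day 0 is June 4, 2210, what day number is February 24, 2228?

6474

Jun 4, 2210 → Jun 4, 2211: 365 days.
Jun 4, 2211 → Jun 4, 2212: 366 days (Feb 29, 2212 is in that span).
Jun 4, 2212 → Jun 4, 2213: 365 days.
Jun 4, 2213 → Jun 4, 2214: 365 days.
Jun 4, 2214 → Jun 4, 2215: 365 days.
Jun 4, 2215 → Jun 4, 2216: 366 days (Feb 29, 2216 is in that span).
Jun 4, 2216 → Jun 4, 2217: 365 days.
Jun 4, 2217 → Jun 4, 2218: 365 days.
Jun 4, 2218 → Jun 4, 2219: 365 days.
Jun 4, 2219 → Jun 4, 2220: 366 days (Feb 29, 2220 is in that span).
Jun 4, 2220 → Jun 4, 2221: 365 days.
Jun 4, 2221 → Jun 4, 2222: 365 days.
Jun 4, 2222 → Jun 4, 2223: 365 days.
Jun 4, 2223 → Jun 4, 2224: 366 days (Feb 29, 2224 is in that span).
Jun 4, 2224 → Jun 4, 2225: 365 days.
Jun 4, 2225 → Jun 4, 2226: 365 days.
Jun 4, 2226 → Jun 4, 2227: 365 days.
Jun 4, 2227 → Jul 4, 2227: 30 days (June has 30).
Jul 4, 2227 → Aug 4, 2227: 31 days (July has 31).
Aug 4, 2227 → Sep 4, 2227: 31 days (August has 31).
Sep 4, 2227 → Oct 4, 2227: 30 days (September has 30).
Oct 4, 2227 → Nov 4, 2227: 31 days (October has 31).
Nov 4, 2227 → Dec 4, 2227: 30 days (November has 30).
Dec 4, 2227 → Jan 4, 2228: 31 days (December has 31).
Jan 4, 2228 → Feb 4, 2228: 31 days (January has 31).
Feb 4, 2228 → Feb 24, 2228: 20 days.
Total: 6474 days.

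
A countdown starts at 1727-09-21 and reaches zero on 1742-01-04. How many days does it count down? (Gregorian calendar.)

5219

Sep 21, 1727 → Sep 21, 1728: 366 days (Feb 29, 1728 is in that span).
Sep 21, 1728 → Sep 21, 1729: 365 days.
Sep 21, 1729 → Sep 21, 1730: 365 days.
Sep 21, 1730 → Sep 21, 1731: 365 days.
Sep 21, 1731 → Sep 21, 1732: 366 days (Feb 29, 1732 is in that span).
Sep 21, 1732 → Sep 21, 1733: 365 days.
Sep 21, 1733 → Sep 21, 1734: 365 days.
Sep 21, 1734 → Sep 21, 1735: 365 days.
Sep 21, 1735 → Sep 21, 1736: 366 days (Feb 29, 1736 is in that span).
Sep 21, 1736 → Sep 21, 1737: 365 days.
Sep 21, 1737 → Sep 21, 1738: 365 days.
Sep 21, 1738 → Sep 21, 1739: 365 days.
Sep 21, 1739 → Sep 21, 1740: 366 days (Feb 29, 1740 is in that span).
Sep 21, 1740 → Sep 21, 1741: 365 days.
Sep 21, 1741 → Oct 21, 1741: 30 days (September has 30).
Oct 21, 1741 → Nov 21, 1741: 31 days (October has 31).
Nov 21, 1741 → Dec 21, 1741: 30 days (November has 30).
Dec 21, 1741 → Jan 4, 1742: 14 days.
Total: 5219 days.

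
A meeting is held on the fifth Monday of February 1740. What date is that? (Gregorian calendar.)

February 1, 1740 is a Monday.
The first Monday is therefore February 1 (same day).
The fifth Monday is 1 + 4×7 = February 29.

February 29, 1740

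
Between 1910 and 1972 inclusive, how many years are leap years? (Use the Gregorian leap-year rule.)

16

Multiples of 4 in [1910,1972]: 16.
Of those, multiples of 100: 0 (not leap unless ÷400).
Multiples of 400: 0.
Leap years = 16 − 0 + 0 = 16.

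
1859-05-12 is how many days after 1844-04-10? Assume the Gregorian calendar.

Apr 10, 1844 → Apr 10, 1845: 365 days.
Apr 10, 1845 → Apr 10, 1846: 365 days.
Apr 10, 1846 → Apr 10, 1847: 365 days.
Apr 10, 1847 → Apr 10, 1848: 366 days (Feb 29, 1848 is in that span).
Apr 10, 1848 → Apr 10, 1849: 365 days.
Apr 10, 1849 → Apr 10, 1850: 365 days.
Apr 10, 1850 → Apr 10, 1851: 365 days.
Apr 10, 1851 → Apr 10, 1852: 366 days (Feb 29, 1852 is in that span).
Apr 10, 1852 → Apr 10, 1853: 365 days.
Apr 10, 1853 → Apr 10, 1854: 365 days.
Apr 10, 1854 → Apr 10, 1855: 365 days.
Apr 10, 1855 → Apr 10, 1856: 366 days (Feb 29, 1856 is in that span).
Apr 10, 1856 → Apr 10, 1857: 365 days.
Apr 10, 1857 → Apr 10, 1858: 365 days.
Apr 10, 1858 → May 10, 1858: 30 days (April has 30).
May 10, 1858 → Jun 10, 1858: 31 days (May has 31).
Jun 10, 1858 → Jul 10, 1858: 30 days (June has 30).
Jul 10, 1858 → Aug 10, 1858: 31 days (July has 31).
Aug 10, 1858 → Sep 10, 1858: 31 days (August has 31).
Sep 10, 1858 → Oct 10, 1858: 30 days (September has 30).
Oct 10, 1858 → Nov 10, 1858: 31 days (October has 31).
Nov 10, 1858 → Dec 10, 1858: 30 days (November has 30).
Dec 10, 1858 → Jan 10, 1859: 31 days (December has 31).
Jan 10, 1859 → Feb 10, 1859: 31 days (January has 31).
Feb 10, 1859 → Mar 10, 1859: 28 days (February has 28).
Mar 10, 1859 → Apr 10, 1859: 31 days (March has 31).
Apr 10, 1859 → May 10, 1859: 30 days (April has 30).
May 10, 1859 → May 12, 1859: 2 days.
Total: 5510 days.

5510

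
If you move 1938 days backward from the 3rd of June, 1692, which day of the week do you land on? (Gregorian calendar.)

Wednesday

Jun 3, 1692 is a Tuesday.
1938 mod 7 = 6, so 1938 days before a Tuesday is Tuesday − 6 = Wednesday.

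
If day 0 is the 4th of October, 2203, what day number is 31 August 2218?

5445

Oct 4, 2203 → Oct 4, 2204: 366 days (Feb 29, 2204 is in that span).
Oct 4, 2204 → Oct 4, 2205: 365 days.
Oct 4, 2205 → Oct 4, 2206: 365 days.
Oct 4, 2206 → Oct 4, 2207: 365 days.
Oct 4, 2207 → Oct 4, 2208: 366 days (Feb 29, 2208 is in that span).
Oct 4, 2208 → Oct 4, 2209: 365 days.
Oct 4, 2209 → Oct 4, 2210: 365 days.
Oct 4, 2210 → Oct 4, 2211: 365 days.
Oct 4, 2211 → Oct 4, 2212: 366 days (Feb 29, 2212 is in that span).
Oct 4, 2212 → Oct 4, 2213: 365 days.
Oct 4, 2213 → Oct 4, 2214: 365 days.
Oct 4, 2214 → Oct 4, 2215: 365 days.
Oct 4, 2215 → Oct 4, 2216: 366 days (Feb 29, 2216 is in that span).
Oct 4, 2216 → Oct 4, 2217: 365 days.
Oct 4, 2217 → Nov 4, 2217: 31 days (October has 31).
Nov 4, 2217 → Dec 4, 2217: 30 days (November has 30).
Dec 4, 2217 → Jan 4, 2218: 31 days (December has 31).
Jan 4, 2218 → Feb 4, 2218: 31 days (January has 31).
Feb 4, 2218 → Mar 4, 2218: 28 days (February has 28).
Mar 4, 2218 → Apr 4, 2218: 31 days (March has 31).
Apr 4, 2218 → May 4, 2218: 30 days (April has 30).
May 4, 2218 → Jun 4, 2218: 31 days (May has 31).
Jun 4, 2218 → Jul 4, 2218: 30 days (June has 30).
Jul 4, 2218 → Aug 4, 2218: 31 days (July has 31).
Aug 4, 2218 → Aug 31, 2218: 27 days.
Total: 5445 days.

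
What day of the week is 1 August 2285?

Saturday

Doomsday rule: the anchor day for the 2200s is Friday. For year 85: 85÷12 = 7 r 1, and 1÷4 = 0, so 7+1+0 = 8.
Friday + 8 ≡ Saturday — that's 2285's doomsday.
In August the doomsday date is Aug 8.
Aug 1 is 7 days before Aug 8; 7 mod 7 = 0, so Saturday − 0 = Saturday.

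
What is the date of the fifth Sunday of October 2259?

October 30, 2259

October 1, 2259 is a Saturday.
The first Sunday is therefore October 2 (1 days later).
The fifth Sunday is 2 + 4×7 = October 30.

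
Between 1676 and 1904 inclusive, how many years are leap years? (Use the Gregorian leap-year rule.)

55

Multiples of 4 in [1676,1904]: 58.
Of those, multiples of 100: 3 (not leap unless ÷400).
Multiples of 400: 0.
Leap years = 58 − 3 + 0 = 55.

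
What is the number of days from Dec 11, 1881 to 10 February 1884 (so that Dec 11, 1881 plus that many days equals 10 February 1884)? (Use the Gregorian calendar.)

Dec 11, 1881 → Dec 11, 1882: 365 days.
Dec 11, 1882 → Dec 11, 1883: 365 days.
Dec 11, 1883 → Jan 11, 1884: 31 days (December has 31).
Jan 11, 1884 → Feb 10, 1884: 30 days.
Total: 791 days.

791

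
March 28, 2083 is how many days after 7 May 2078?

1786

May 7, 2078 → May 7, 2079: 365 days.
May 7, 2079 → May 7, 2080: 366 days (Feb 29, 2080 is in that span).
May 7, 2080 → May 7, 2081: 365 days.
May 7, 2081 → May 7, 2082: 365 days.
May 7, 2082 → Jun 7, 2082: 31 days (May has 31).
Jun 7, 2082 → Jul 7, 2082: 30 days (June has 30).
Jul 7, 2082 → Aug 7, 2082: 31 days (July has 31).
Aug 7, 2082 → Sep 7, 2082: 31 days (August has 31).
Sep 7, 2082 → Oct 7, 2082: 30 days (September has 30).
Oct 7, 2082 → Nov 7, 2082: 31 days (October has 31).
Nov 7, 2082 → Dec 7, 2082: 30 days (November has 30).
Dec 7, 2082 → Jan 7, 2083: 31 days (December has 31).
Jan 7, 2083 → Feb 7, 2083: 31 days (January has 31).
Feb 7, 2083 → Mar 7, 2083: 28 days (February has 28).
Mar 7, 2083 → Mar 28, 2083: 21 days.
Total: 1786 days.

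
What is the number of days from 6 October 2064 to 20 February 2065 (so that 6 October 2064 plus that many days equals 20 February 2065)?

137

Oct 6, 2064 → Nov 6, 2064: 31 days (October has 31).
Nov 6, 2064 → Dec 6, 2064: 30 days (November has 30).
Dec 6, 2064 → Jan 6, 2065: 31 days (December has 31).
Jan 6, 2065 → Feb 6, 2065: 31 days (January has 31).
Feb 6, 2065 → Feb 20, 2065: 14 days.
Total: 137 days.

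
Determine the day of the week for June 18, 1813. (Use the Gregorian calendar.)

Friday

Doomsday rule: the anchor day for the 1800s is Friday. For year 13: 13÷12 = 1 r 1, and 1÷4 = 0, so 1+1+0 = 2.
Friday + 2 ≡ Sunday — that's 1813's doomsday.
In June the doomsday date is Jun 6.
Jun 18 is 12 days after Jun 6; 12 mod 7 = 5, so Sunday + 5 = Friday.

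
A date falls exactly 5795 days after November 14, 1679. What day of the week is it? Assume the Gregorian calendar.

Monday

Nov 14, 1679 is a Tuesday.
5795 mod 7 = 6, so 5795 days after a Tuesday is Tuesday + 6 = Monday.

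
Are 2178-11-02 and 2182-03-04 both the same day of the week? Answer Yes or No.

Yes

From Nov 2, 2178 to Mar 4, 2182 is 1218 days.
1218 mod 7 = 0, so they are the same weekday.
(Nov 2, 2178 is a Monday; Mar 4, 2182 is a Monday.)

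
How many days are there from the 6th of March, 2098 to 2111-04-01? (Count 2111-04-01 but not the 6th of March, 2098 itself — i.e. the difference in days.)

Mar 6, 2098 → Mar 6, 2099: 365 days.
Mar 6, 2099 → Mar 6, 2100: 365 days.
Mar 6, 2100 → Mar 6, 2101: 365 days.
Mar 6, 2101 → Mar 6, 2102: 365 days.
Mar 6, 2102 → Mar 6, 2103: 365 days.
Mar 6, 2103 → Mar 6, 2104: 366 days (Feb 29, 2104 is in that span).
Mar 6, 2104 → Mar 6, 2105: 365 days.
Mar 6, 2105 → Mar 6, 2106: 365 days.
Mar 6, 2106 → Mar 6, 2107: 365 days.
Mar 6, 2107 → Mar 6, 2108: 366 days (Feb 29, 2108 is in that span).
Mar 6, 2108 → Mar 6, 2109: 365 days.
Mar 6, 2109 → Mar 6, 2110: 365 days.
Mar 6, 2110 → Apr 6, 2110: 31 days (March has 31).
Apr 6, 2110 → May 6, 2110: 30 days (April has 30).
May 6, 2110 → Jun 6, 2110: 31 days (May has 31).
Jun 6, 2110 → Jul 6, 2110: 30 days (June has 30).
Jul 6, 2110 → Aug 6, 2110: 31 days (July has 31).
Aug 6, 2110 → Sep 6, 2110: 31 days (August has 31).
Sep 6, 2110 → Oct 6, 2110: 30 days (September has 30).
Oct 6, 2110 → Nov 6, 2110: 31 days (October has 31).
Nov 6, 2110 → Dec 6, 2110: 30 days (November has 30).
Dec 6, 2110 → Jan 6, 2111: 31 days (December has 31).
Jan 6, 2111 → Feb 6, 2111: 31 days (January has 31).
Feb 6, 2111 → Mar 6, 2111: 28 days (February has 28).
Mar 6, 2111 → Apr 1, 2111: 26 days.
Total: 4773 days.

4773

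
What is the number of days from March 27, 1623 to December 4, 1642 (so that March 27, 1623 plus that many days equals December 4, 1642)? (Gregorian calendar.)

Mar 27, 1623 → Mar 27, 1624: 366 days (Feb 29, 1624 is in that span).
Mar 27, 1624 → Mar 27, 1625: 365 days.
Mar 27, 1625 → Mar 27, 1626: 365 days.
Mar 27, 1626 → Mar 27, 1627: 365 days.
Mar 27, 1627 → Mar 27, 1628: 366 days (Feb 29, 1628 is in that span).
Mar 27, 1628 → Mar 27, 1629: 365 days.
Mar 27, 1629 → Mar 27, 1630: 365 days.
Mar 27, 1630 → Mar 27, 1631: 365 days.
Mar 27, 1631 → Mar 27, 1632: 366 days (Feb 29, 1632 is in that span).
Mar 27, 1632 → Mar 27, 1633: 365 days.
Mar 27, 1633 → Mar 27, 1634: 365 days.
Mar 27, 1634 → Mar 27, 1635: 365 days.
Mar 27, 1635 → Mar 27, 1636: 366 days (Feb 29, 1636 is in that span).
Mar 27, 1636 → Mar 27, 1637: 365 days.
Mar 27, 1637 → Mar 27, 1638: 365 days.
Mar 27, 1638 → Mar 27, 1639: 365 days.
Mar 27, 1639 → Mar 27, 1640: 366 days (Feb 29, 1640 is in that span).
Mar 27, 1640 → Mar 27, 1641: 365 days.
Mar 27, 1641 → Mar 27, 1642: 365 days.
Mar 27, 1642 → Apr 27, 1642: 31 days (March has 31).
Apr 27, 1642 → May 27, 1642: 30 days (April has 30).
May 27, 1642 → Jun 27, 1642: 31 days (May has 31).
Jun 27, 1642 → Jul 27, 1642: 30 days (June has 30).
Jul 27, 1642 → Aug 27, 1642: 31 days (July has 31).
Aug 27, 1642 → Sep 27, 1642: 31 days (August has 31).
Sep 27, 1642 → Oct 27, 1642: 30 days (September has 30).
Oct 27, 1642 → Nov 27, 1642: 31 days (October has 31).
Nov 27, 1642 → Dec 4, 1642: 7 days.
Total: 7192 days.

7192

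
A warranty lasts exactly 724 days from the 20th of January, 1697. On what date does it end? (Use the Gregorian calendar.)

+365 (one year) → Jan 20, 1698 (359 left).
Jan has 31 days: +12 → Feb 1, 1698 (347 left).
Feb has 28 days: +28 → Mar 1, 1698 (319 left).
Mar has 31 days: +31 → Apr 1, 1698 (288 left).
Apr has 30 days: +30 → May 1, 1698 (258 left).
May has 31 days: +31 → Jun 1, 1698 (227 left).
Jun has 30 days: +30 → Jul 1, 1698 (197 left).
Jul has 31 days: +31 → Aug 1, 1698 (166 left).
Aug has 31 days: +31 → Sep 1, 1698 (135 left).
Sep has 30 days: +30 → Oct 1, 1698 (105 left).
Oct has 31 days: +31 → Nov 1, 1698 (74 left).
Nov has 30 days: +30 → Dec 1, 1698 (44 left).
Dec has 31 days: +31 → Jan 1, 1699 (13 left).
+13 → Jan 14, 1699.

January 14, 1699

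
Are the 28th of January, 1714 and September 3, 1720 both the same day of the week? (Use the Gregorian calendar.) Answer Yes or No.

No

From Jan 28, 1714 to Sep 3, 1720 is 2410 days.
2410 mod 7 = 2, so they are different weekdays.
(Jan 28, 1714 is a Sunday; Sep 3, 1720 is a Tuesday.)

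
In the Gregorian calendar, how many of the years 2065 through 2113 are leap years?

11

Multiples of 4 in [2065,2113]: 12.
Of those, multiples of 100: 1 (not leap unless ÷400).
Multiples of 400: 0.
Leap years = 12 − 1 + 0 = 11.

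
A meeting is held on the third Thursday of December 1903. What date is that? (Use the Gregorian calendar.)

December 17, 1903

December 1, 1903 is a Tuesday.
The first Thursday is therefore December 3 (2 days later).
The third Thursday is 3 + 2×7 = December 17.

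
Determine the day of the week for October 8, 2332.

Saturday

Doomsday rule: the anchor day for the 2300s is Wednesday. For year 32: 32÷12 = 2 r 8, and 8÷4 = 2, so 2+8+2 = 12.
Wednesday + 12 ≡ Monday — that's 2332's doomsday.
In October the doomsday date is Oct 10.
Oct 8 is 2 days before Oct 10; 2 mod 7 = 2, so Monday − 2 = Saturday.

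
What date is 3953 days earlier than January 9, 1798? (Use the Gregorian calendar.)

−365 (one year) → Jan 9, 1797 (3588 left).
−366 (one year; includes Feb 29, 1796) → Jan 9, 1796 (3222 left).
−365 (one year) → Jan 9, 1795 (2857 left).
−365 (one year) → Jan 9, 1794 (2492 left).
−365 (one year) → Jan 9, 1793 (2127 left).
−366 (one year; includes Feb 29, 1792) → Jan 9, 1792 (1761 left).
−365 (one year) → Jan 9, 1791 (1396 left).
−365 (one year) → Jan 9, 1790 (1031 left).
−365 (one year) → Jan 9, 1789 (666 left).
−366 (one year; includes Feb 29, 1788) → Jan 9, 1788 (300 left).
−9 → Dec 31, 1787 (end of Dec, 31 days; 291 left).
−31 → Nov 30, 1787 (end of Nov, 30 days; 260 left).
−30 → Oct 31, 1787 (end of Oct, 31 days; 230 left).
−31 → Sep 30, 1787 (end of Sep, 30 days; 199 left).
−30 → Aug 31, 1787 (end of Aug, 31 days; 169 left).
−31 → Jul 31, 1787 (end of Jul, 31 days; 138 left).
−31 → Jun 30, 1787 (end of Jun, 30 days; 107 left).
−30 → May 31, 1787 (end of May, 31 days; 77 left).
−31 → Apr 30, 1787 (end of Apr, 30 days; 46 left).
−30 → Mar 31, 1787 (end of Mar, 31 days; 16 left).
−16 → Mar 15, 1787.

March 15, 1787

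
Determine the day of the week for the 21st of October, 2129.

Doomsday rule: the anchor day for the 2100s is Sunday. For year 29: 29÷12 = 2 r 5, and 5÷4 = 1, so 2+5+1 = 8.
Sunday + 8 ≡ Monday — that's 2129's doomsday.
In October the doomsday date is Oct 10.
Oct 21 is 11 days after Oct 10; 11 mod 7 = 4, so Monday + 4 = Friday.

Friday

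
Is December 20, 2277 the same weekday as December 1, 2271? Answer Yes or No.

From Dec 1, 2271 to Dec 20, 2277 is 2211 days.
2211 mod 7 = 6, so they are different weekdays.
(Dec 1, 2271 is a Friday; Dec 20, 2277 is a Thursday.)

No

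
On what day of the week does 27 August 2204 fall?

January 1, 2204 is a Sunday.
Jan 1, 2204 → Feb 1, 2204: 31 days (January has 31).
Feb 1, 2204 → Mar 1, 2204: 29 days (February has 29).
Mar 1, 2204 → Apr 1, 2204: 31 days (March has 31).
Apr 1, 2204 → May 1, 2204: 30 days (April has 30).
May 1, 2204 → Jun 1, 2204: 31 days (May has 31).
Jun 1, 2204 → Jul 1, 2204: 30 days (June has 30).
Jul 1, 2204 → Aug 1, 2204: 31 days (July has 31).
Aug 1, 2204 → Aug 27, 2204: 26 days.
Total: 239 days.
239 mod 7 = 1, so Sunday + 1 = Monday.

Monday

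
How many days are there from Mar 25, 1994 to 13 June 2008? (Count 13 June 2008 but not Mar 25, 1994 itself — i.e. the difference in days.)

Mar 25, 1994 → Mar 25, 1995: 365 days.
Mar 25, 1995 → Mar 25, 1996: 366 days (Feb 29, 1996 is in that span).
Mar 25, 1996 → Mar 25, 1997: 365 days.
Mar 25, 1997 → Mar 25, 1998: 365 days.
Mar 25, 1998 → Mar 25, 1999: 365 days.
Mar 25, 1999 → Mar 25, 2000: 366 days (Feb 29, 2000 is in that span).
Mar 25, 2000 → Mar 25, 2001: 365 days.
Mar 25, 2001 → Mar 25, 2002: 365 days.
Mar 25, 2002 → Mar 25, 2003: 365 days.
Mar 25, 2003 → Mar 25, 2004: 366 days (Feb 29, 2004 is in that span).
Mar 25, 2004 → Mar 25, 2005: 365 days.
Mar 25, 2005 → Mar 25, 2006: 365 days.
Mar 25, 2006 → Mar 25, 2007: 365 days.
Mar 25, 2007 → Mar 25, 2008: 366 days (Feb 29, 2008 is in that span).
Mar 25, 2008 → Apr 25, 2008: 31 days (March has 31).
Apr 25, 2008 → May 25, 2008: 30 days (April has 30).
May 25, 2008 → Jun 13, 2008: 19 days.
Total: 5194 days.

5194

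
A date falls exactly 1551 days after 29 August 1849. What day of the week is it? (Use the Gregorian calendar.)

Sunday

First find the weekday of Aug 29, 1849. Doomsday rule: the anchor day for the 1800s is Friday. For year 49: 49÷12 = 4 r 1, and 1÷4 = 0, so 4+1+0 = 5.
Friday + 5 ≡ Wednesday — that's 1849's doomsday.
In August the doomsday date is Aug 8.
Aug 29 is 21 days after Aug 8; 21 mod 7 = 0, so Wednesday + 0 = Wednesday.
1551 mod 7 = 4, so 1551 days after a Wednesday is Wednesday + 4 = Sunday.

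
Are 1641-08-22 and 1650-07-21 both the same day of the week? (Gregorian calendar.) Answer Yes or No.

Yes

From Aug 22, 1641 to Jul 21, 1650 is 3255 days.
3255 mod 7 = 0, so they are the same weekday.
(Aug 22, 1641 is a Thursday; Jul 21, 1650 is a Thursday.)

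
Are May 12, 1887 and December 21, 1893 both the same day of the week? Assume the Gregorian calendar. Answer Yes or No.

Yes

From May 12, 1887 to Dec 21, 1893 is 2415 days.
2415 mod 7 = 0, so they are the same weekday.
(May 12, 1887 is a Thursday; Dec 21, 1893 is a Thursday.)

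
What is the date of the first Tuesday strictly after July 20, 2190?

July 27, 2190

Jul 20, 2190 is a Tuesday.
From Tuesday to the next Tuesday is 7 days.
Jul 20, 2190 + 7 = Jul 27, 2190.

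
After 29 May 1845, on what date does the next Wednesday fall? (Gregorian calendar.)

June 4, 1845

May 29, 1845 is a Thursday.
From Thursday to the next Wednesday is 6 days.
May 29, 1845 + 6 = Jun 4, 1845.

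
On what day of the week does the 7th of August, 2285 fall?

Doomsday rule: the anchor day for the 2200s is Friday. For year 85: 85÷12 = 7 r 1, and 1÷4 = 0, so 7+1+0 = 8.
Friday + 8 ≡ Saturday — that's 2285's doomsday.
In August the doomsday date is Aug 8.
Aug 7 is 1 day before Aug 8; 1 mod 7 = 1, so Saturday − 1 = Friday.

Friday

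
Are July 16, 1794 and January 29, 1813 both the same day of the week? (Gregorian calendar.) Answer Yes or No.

From Jul 16, 1794 to Jan 29, 1813 is 6771 days.
6771 mod 7 = 2, so they are different weekdays.
(Jul 16, 1794 is a Wednesday; Jan 29, 1813 is a Friday.)

No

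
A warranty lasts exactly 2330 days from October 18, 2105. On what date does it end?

+365 (one year) → Oct 18, 2106 (1965 left).
+365 (one year) → Oct 18, 2107 (1600 left).
+366 (one year; includes Feb 29, 2108) → Oct 18, 2108 (1234 left).
+365 (one year) → Oct 18, 2109 (869 left).
+365 (one year) → Oct 18, 2110 (504 left).
+365 (one year) → Oct 18, 2111 (139 left).
Oct has 31 days: +14 → Nov 1, 2111 (125 left).
Nov has 30 days: +30 → Dec 1, 2111 (95 left).
Dec has 31 days: +31 → Jan 1, 2112 (64 left).
Jan has 31 days: +31 → Feb 1, 2112 (33 left).
Feb has 29 days: +29 → Mar 1, 2112 (4 left).
+4 → Mar 5, 2112.

March 5, 2112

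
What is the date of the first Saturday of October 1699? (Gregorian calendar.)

October 1, 1699 is a Thursday.
The first Saturday is therefore October 3 (2 days later).

October 3, 1699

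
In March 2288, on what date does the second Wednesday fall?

March 1, 2288 is a Thursday.
The first Wednesday is therefore March 7 (6 days later).
The second Wednesday is 7 + 1×7 = March 14.

March 14, 2288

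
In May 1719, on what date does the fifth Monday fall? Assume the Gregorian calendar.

May 1, 1719 is a Monday.
The first Monday is therefore May 1 (same day).
The fifth Monday is 1 + 4×7 = May 29.

May 29, 1719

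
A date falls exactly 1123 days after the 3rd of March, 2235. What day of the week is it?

Friday

First find the weekday of Mar 3, 2235. Doomsday rule: the anchor day for the 2200s is Friday. For year 35: 35÷12 = 2 r 11, and 11÷4 = 2, so 2+11+2 = 15.
Friday + 15 ≡ Saturday — that's 2235's doomsday.
In March the doomsday date is Mar 14.
Mar 3 is 11 days before Mar 14; 11 mod 7 = 4, so Saturday − 4 = Tuesday.
1123 mod 7 = 3, so 1123 days after a Tuesday is Tuesday + 3 = Friday.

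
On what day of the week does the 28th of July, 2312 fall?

Doomsday rule: the anchor day for the 2300s is Wednesday. For year 12: 12÷12 = 1 r 0, and 0÷4 = 0, so 1+0+0 = 1.
Wednesday + 1 ≡ Thursday — that's 2312's doomsday.
In July the doomsday date is Jul 11.
Jul 28 is 17 days after Jul 11; 17 mod 7 = 3, so Thursday + 3 = Sunday.

Sunday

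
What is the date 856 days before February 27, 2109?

−366 (one year; includes Feb 29, 2108) → Feb 27, 2108 (490 left).
−365 (one year) → Feb 27, 2107 (125 left).
−27 → Jan 31, 2107 (end of Jan, 31 days; 98 left).
−31 → Dec 31, 2106 (end of Dec, 31 days; 67 left).
−31 → Nov 30, 2106 (end of Nov, 30 days; 36 left).
−30 → Oct 31, 2106 (end of Oct, 31 days; 6 left).
−6 → Oct 25, 2106.

October 25, 2106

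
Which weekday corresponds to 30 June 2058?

Sunday

Doomsday rule: the anchor day for the 2000s is Tuesday. For year 58: 58÷12 = 4 r 10, and 10÷4 = 2, so 4+10+2 = 16.
Tuesday + 16 ≡ Thursday — that's 2058's doomsday.
In June the doomsday date is Jun 6.
Jun 30 is 24 days after Jun 6; 24 mod 7 = 3, so Thursday + 3 = Sunday.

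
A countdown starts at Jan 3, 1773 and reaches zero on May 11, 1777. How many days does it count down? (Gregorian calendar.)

Jan 3, 1773 → Jan 3, 1774: 365 days.
Jan 3, 1774 → Jan 3, 1775: 365 days.
Jan 3, 1775 → Jan 3, 1776: 365 days.
Jan 3, 1776 → Jan 3, 1777: 366 days (Feb 29, 1776 is in that span).
Jan 3, 1777 → Feb 3, 1777: 31 days (January has 31).
Feb 3, 1777 → Mar 3, 1777: 28 days (February has 28).
Mar 3, 1777 → Apr 3, 1777: 31 days (March has 31).
Apr 3, 1777 → May 3, 1777: 30 days (April has 30).
May 3, 1777 → May 11, 1777: 8 days.
Total: 1589 days.

1589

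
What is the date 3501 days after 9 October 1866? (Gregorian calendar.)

May 10, 1876

+365 (one year) → Oct 9, 1867 (3136 left).
+366 (one year; includes Feb 29, 1868) → Oct 9, 1868 (2770 left).
+365 (one year) → Oct 9, 1869 (2405 left).
+365 (one year) → Oct 9, 1870 (2040 left).
+365 (one year) → Oct 9, 1871 (1675 left).
+366 (one year; includes Feb 29, 1872) → Oct 9, 1872 (1309 left).
+365 (one year) → Oct 9, 1873 (944 left).
+365 (one year) → Oct 9, 1874 (579 left).
+365 (one year) → Oct 9, 1875 (214 left).
Oct has 31 days: +23 → Nov 1, 1875 (191 left).
Nov has 30 days: +30 → Dec 1, 1875 (161 left).
Dec has 31 days: +31 → Jan 1, 1876 (130 left).
Jan has 31 days: +31 → Feb 1, 1876 (99 left).
Feb has 29 days: +29 → Mar 1, 1876 (70 left).
Mar has 31 days: +31 → Apr 1, 1876 (39 left).
Apr has 30 days: +30 → May 1, 1876 (9 left).
+9 → May 10, 1876.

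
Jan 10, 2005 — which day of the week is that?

Monday

Doomsday rule: the anchor day for the 2000s is Tuesday. For year 05: 5÷12 = 0 r 5, and 5÷4 = 1, so 0+5+1 = 6.
Tuesday + 6 ≡ Monday — that's 2005's doomsday.
In January the doomsday date is Jan 3 (2005 is not a leap year).
Jan 10 is 7 days after Jan 3; 7 mod 7 = 0, so Monday + 0 = Monday.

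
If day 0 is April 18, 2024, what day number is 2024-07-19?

92

Apr 18, 2024 → May 18, 2024: 30 days (April has 30).
May 18, 2024 → Jun 18, 2024: 31 days (May has 31).
Jun 18, 2024 → Jul 18, 2024: 30 days (June has 30).
Jul 18, 2024 → Jul 19, 2024: 1 days.
Total: 92 days.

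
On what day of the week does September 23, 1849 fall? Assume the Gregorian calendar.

Sunday

Doomsday rule: the anchor day for the 1800s is Friday. For year 49: 49÷12 = 4 r 1, and 1÷4 = 0, so 4+1+0 = 5.
Friday + 5 ≡ Wednesday — that's 1849's doomsday.
In September the doomsday date is Sep 5.
Sep 23 is 18 days after Sep 5; 18 mod 7 = 4, so Wednesday + 4 = Sunday.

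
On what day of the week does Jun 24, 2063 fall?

Sunday

Doomsday rule: the anchor day for the 2000s is Tuesday. For year 63: 63÷12 = 5 r 3, and 3÷4 = 0, so 5+3+0 = 8.
Tuesday + 8 ≡ Wednesday — that's 2063's doomsday.
In June the doomsday date is Jun 6.
Jun 24 is 18 days after Jun 6; 18 mod 7 = 4, so Wednesday + 4 = Sunday.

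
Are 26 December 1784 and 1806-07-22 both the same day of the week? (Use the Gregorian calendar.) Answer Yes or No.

From Dec 26, 1784 to Jul 22, 1806 is 7877 days.
7877 mod 7 = 2, so they are different weekdays.
(Dec 26, 1784 is a Sunday; Jul 22, 1806 is a Tuesday.)

No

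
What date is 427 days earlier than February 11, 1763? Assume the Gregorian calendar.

−365 (one year) → Feb 11, 1762 (62 left).
−11 → Jan 31, 1762 (end of Jan, 31 days; 51 left).
−31 → Dec 31, 1761 (end of Dec, 31 days; 20 left).
−20 → Dec 11, 1761.

December 11, 1761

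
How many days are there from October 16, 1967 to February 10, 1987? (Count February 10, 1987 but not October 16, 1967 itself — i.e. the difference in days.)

Oct 16, 1967 → Oct 16, 1968: 366 days (Feb 29, 1968 is in that span).
Oct 16, 1968 → Oct 16, 1969: 365 days.
Oct 16, 1969 → Oct 16, 1970: 365 days.
Oct 16, 1970 → Oct 16, 1971: 365 days.
Oct 16, 1971 → Oct 16, 1972: 366 days (Feb 29, 1972 is in that span).
Oct 16, 1972 → Oct 16, 1973: 365 days.
Oct 16, 1973 → Oct 16, 1974: 365 days.
Oct 16, 1974 → Oct 16, 1975: 365 days.
Oct 16, 1975 → Oct 16, 1976: 366 days (Feb 29, 1976 is in that span).
Oct 16, 1976 → Oct 16, 1977: 365 days.
Oct 16, 1977 → Oct 16, 1978: 365 days.
Oct 16, 1978 → Oct 16, 1979: 365 days.
Oct 16, 1979 → Oct 16, 1980: 366 days (Feb 29, 1980 is in that span).
Oct 16, 1980 → Oct 16, 1981: 365 days.
Oct 16, 1981 → Oct 16, 1982: 365 days.
Oct 16, 1982 → Oct 16, 1983: 365 days.
Oct 16, 1983 → Oct 16, 1984: 366 days (Feb 29, 1984 is in that span).
Oct 16, 1984 → Oct 16, 1985: 365 days.
Oct 16, 1985 → Oct 16, 1986: 365 days.
Oct 16, 1986 → Nov 16, 1986: 31 days (October has 31).
Nov 16, 1986 → Dec 16, 1986: 30 days (November has 30).
Dec 16, 1986 → Jan 16, 1987: 31 days (December has 31).
Jan 16, 1987 → Feb 10, 1987: 25 days.
Total: 7057 days.

7057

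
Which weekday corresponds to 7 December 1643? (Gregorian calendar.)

Doomsday rule: the anchor day for the 1600s is Tuesday. For year 43: 43÷12 = 3 r 7, and 7÷4 = 1, so 3+7+1 = 11.
Tuesday + 11 ≡ Saturday — that's 1643's doomsday.
In December the doomsday date is Dec 12.
Dec 7 is 5 days before Dec 12; 5 mod 7 = 5, so Saturday − 5 = Monday.

Monday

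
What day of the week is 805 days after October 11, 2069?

Friday

First find the weekday of Oct 11, 2069. Doomsday rule: the anchor day for the 2000s is Tuesday. For year 69: 69÷12 = 5 r 9, and 9÷4 = 2, so 5+9+2 = 16.
Tuesday + 16 ≡ Thursday — that's 2069's doomsday.
In October the doomsday date is Oct 10.
Oct 11 is 1 day after Oct 10; 1 mod 7 = 1, so Thursday + 1 = Friday.
805 mod 7 = 0, so 805 days after a Friday is Friday + 0 = Friday.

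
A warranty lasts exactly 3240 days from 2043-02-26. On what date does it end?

+365 (one year) → Feb 26, 2044 (2875 left).
+366 (one year; includes Feb 29, 2044) → Feb 26, 2045 (2509 left).
+365 (one year) → Feb 26, 2046 (2144 left).
+365 (one year) → Feb 26, 2047 (1779 left).
+365 (one year) → Feb 26, 2048 (1414 left).
+366 (one year; includes Feb 29, 2048) → Feb 26, 2049 (1048 left).
+365 (one year) → Feb 26, 2050 (683 left).
+365 (one year) → Feb 26, 2051 (318 left).
Feb has 28 days: +3 → Mar 1, 2051 (315 left).
Mar has 31 days: +31 → Apr 1, 2051 (284 left).
Apr has 30 days: +30 → May 1, 2051 (254 left).
May has 31 days: +31 → Jun 1, 2051 (223 left).
Jun has 30 days: +30 → Jul 1, 2051 (193 left).
Jul has 31 days: +31 → Aug 1, 2051 (162 left).
Aug has 31 days: +31 → Sep 1, 2051 (131 left).
Sep has 30 days: +30 → Oct 1, 2051 (101 left).
Oct has 31 days: +31 → Nov 1, 2051 (70 left).
Nov has 30 days: +30 → Dec 1, 2051 (40 left).
Dec has 31 days: +31 → Jan 1, 2052 (9 left).
+9 → Jan 10, 2052.

January 10, 2052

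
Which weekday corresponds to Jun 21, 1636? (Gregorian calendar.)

Saturday

Doomsday rule: the anchor day for the 1600s is Tuesday. For year 36: 36÷12 = 3 r 0, and 0÷4 = 0, so 3+0+0 = 3.
Tuesday + 3 ≡ Friday — that's 1636's doomsday.
In June the doomsday date is Jun 6.
Jun 21 is 15 days after Jun 6; 15 mod 7 = 1, so Friday + 1 = Saturday.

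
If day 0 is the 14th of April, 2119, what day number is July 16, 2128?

Apr 14, 2119 → Apr 14, 2120: 366 days (Feb 29, 2120 is in that span).
Apr 14, 2120 → Apr 14, 2121: 365 days.
Apr 14, 2121 → Apr 14, 2122: 365 days.
Apr 14, 2122 → Apr 14, 2123: 365 days.
Apr 14, 2123 → Apr 14, 2124: 366 days (Feb 29, 2124 is in that span).
Apr 14, 2124 → Apr 14, 2125: 365 days.
Apr 14, 2125 → Apr 14, 2126: 365 days.
Apr 14, 2126 → Apr 14, 2127: 365 days.
Apr 14, 2127 → Apr 14, 2128: 366 days (Feb 29, 2128 is in that span).
Apr 14, 2128 → May 14, 2128: 30 days (April has 30).
May 14, 2128 → Jun 14, 2128: 31 days (May has 31).
Jun 14, 2128 → Jul 14, 2128: 30 days (June has 30).
Jul 14, 2128 → Jul 16, 2128: 2 days.
Total: 3381 days.

3381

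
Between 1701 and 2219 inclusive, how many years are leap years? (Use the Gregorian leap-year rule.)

Multiples of 4 in [1701,2219]: 129.
Of those, multiples of 100: 5 (not leap unless ÷400).
Multiples of 400: 1.
Leap years = 129 − 5 + 1 = 125.

125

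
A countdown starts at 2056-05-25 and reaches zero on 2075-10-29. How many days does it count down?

May 25, 2056 → May 25, 2057: 365 days.
May 25, 2057 → May 25, 2058: 365 days.
May 25, 2058 → May 25, 2059: 365 days.
May 25, 2059 → May 25, 2060: 366 days (Feb 29, 2060 is in that span).
May 25, 2060 → May 25, 2061: 365 days.
May 25, 2061 → May 25, 2062: 365 days.
May 25, 2062 → May 25, 2063: 365 days.
May 25, 2063 → May 25, 2064: 366 days (Feb 29, 2064 is in that span).
May 25, 2064 → May 25, 2065: 365 days.
May 25, 2065 → May 25, 2066: 365 days.
May 25, 2066 → May 25, 2067: 365 days.
May 25, 2067 → May 25, 2068: 366 days (Feb 29, 2068 is in that span).
May 25, 2068 → May 25, 2069: 365 days.
May 25, 2069 → May 25, 2070: 365 days.
May 25, 2070 → May 25, 2071: 365 days.
May 25, 2071 → May 25, 2072: 366 days (Feb 29, 2072 is in that span).
May 25, 2072 → May 25, 2073: 365 days.
May 25, 2073 → May 25, 2074: 365 days.
May 25, 2074 → May 25, 2075: 365 days.
May 25, 2075 → Jun 25, 2075: 31 days (May has 31).
Jun 25, 2075 → Jul 25, 2075: 30 days (June has 30).
Jul 25, 2075 → Aug 25, 2075: 31 days (July has 31).
Aug 25, 2075 → Sep 25, 2075: 31 days (August has 31).
Sep 25, 2075 → Oct 25, 2075: 30 days (September has 30).
Oct 25, 2075 → Oct 29, 2075: 4 days.
Total: 7096 days.

7096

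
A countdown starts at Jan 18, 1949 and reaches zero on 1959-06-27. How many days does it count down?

3812

Jan 18, 1949 → Jan 18, 1950: 365 days.
Jan 18, 1950 → Jan 18, 1951: 365 days.
Jan 18, 1951 → Jan 18, 1952: 365 days.
Jan 18, 1952 → Jan 18, 1953: 366 days (Feb 29, 1952 is in that span).
Jan 18, 1953 → Jan 18, 1954: 365 days.
Jan 18, 1954 → Jan 18, 1955: 365 days.
Jan 18, 1955 → Jan 18, 1956: 365 days.
Jan 18, 1956 → Jan 18, 1957: 366 days (Feb 29, 1956 is in that span).
Jan 18, 1957 → Jan 18, 1958: 365 days.
Jan 18, 1958 → Jan 18, 1959: 365 days.
Jan 18, 1959 → Feb 18, 1959: 31 days (January has 31).
Feb 18, 1959 → Mar 18, 1959: 28 days (February has 28).
Mar 18, 1959 → Apr 18, 1959: 31 days (March has 31).
Apr 18, 1959 → May 18, 1959: 30 days (April has 30).
May 18, 1959 → Jun 18, 1959: 31 days (May has 31).
Jun 18, 1959 → Jun 27, 1959: 9 days.
Total: 3812 days.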